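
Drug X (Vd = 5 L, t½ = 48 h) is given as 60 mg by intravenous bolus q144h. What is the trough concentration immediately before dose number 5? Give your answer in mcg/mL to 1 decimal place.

1.7 mcg/mL

f = (1/2)^(τ/t½) = (1/2)^(144/48) ≈ 0.1250.
C₀ = D/Vd = 60/5 ≈ 12.000 mcg/mL.
Before the 5th dose, 4 doses have been given. Superposition: Cmin = C₀·(f + f² + … + f^4).
≈ 12.000 × (0.1250 + 0.0156 + 0.0020 + 0.0002) ≈ 12.000 × 0.1428 ≈ 1.714 mcg/mL.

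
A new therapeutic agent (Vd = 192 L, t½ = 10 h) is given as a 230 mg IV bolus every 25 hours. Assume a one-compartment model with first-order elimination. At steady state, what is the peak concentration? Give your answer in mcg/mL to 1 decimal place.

Over one 25-h interval, 25/10 ≈ 2.5 half-lives elapse, leaving f ≈ 0.1768 of each dose.
Accumulation ratio R = 1/(1 − f) ≈ 1/0.8232 ≈ 1.2148.
Each bolus raises the concentration by D/Vd = 230/192 ≈ 1.198 mcg/mL.
Steady-state peak Cmax,ss = C₀·R ≈ 1.198 × 1.2148 ≈ 1.455 mcg/mL.

1.5 mcg/mL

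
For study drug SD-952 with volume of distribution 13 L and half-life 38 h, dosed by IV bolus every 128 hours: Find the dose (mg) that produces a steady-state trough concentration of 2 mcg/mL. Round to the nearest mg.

τ/t½ = 128/38 ≈ 3.3684, so f = (1/2)^(128/38) ≈ 0.096829.
Cmin,ss = (D/Vd)·f/(1−f), so D = Cmin,ss·Vd·(1−f)/f.
D = 2 × 13 × (1−f)/f ≈ 2 × 13 × 9.32748 ≈ 242.51 mg.

243 mg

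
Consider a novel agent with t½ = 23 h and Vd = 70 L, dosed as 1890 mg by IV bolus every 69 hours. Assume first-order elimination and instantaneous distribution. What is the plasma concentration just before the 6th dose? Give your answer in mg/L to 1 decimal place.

3.9 mg/L

f = (1/2)^(τ/t½) = (1/2)^(69/23) ≈ 0.1250.
C₀ = D/Vd = 1890/70 ≈ 27.000 mg/L.
Before the 6th dose, 5 doses have been given. Superposition: Cmin = C₀·(f + f² + … + f^5).
≈ 27.000 × (0.1250 + 0.0156 + 0.0020 + 0.0002 + 0.0000) ≈ 27.000 × 0.1428 ≈ 3.856 mg/L.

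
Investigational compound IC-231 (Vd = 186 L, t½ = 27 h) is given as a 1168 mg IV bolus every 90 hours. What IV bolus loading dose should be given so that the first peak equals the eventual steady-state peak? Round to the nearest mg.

1297 mg

f = (1/2)^(90/27) ≈ 0.099213; accumulation ratio R = 1/(1−f) ≈ 1.11014.
Loading dose to hit Cmax,ss on first dose: D_load = D_maint·R ≈ 1168 × 1.11014 ≈ 1296.64 mg.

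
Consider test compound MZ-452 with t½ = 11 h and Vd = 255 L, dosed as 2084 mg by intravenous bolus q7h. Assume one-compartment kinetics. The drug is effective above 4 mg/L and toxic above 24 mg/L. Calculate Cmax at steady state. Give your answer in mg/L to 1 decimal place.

22.9 mg/L

k = ln2/t½ = ln2/11 ≈ 0.063013 h⁻¹; fraction remaining f = e^(−kτ) = e^(−0.063013×7) ≈ 0.6433.
At steady state, accumulation factor R = 1/(1 − e^(−kτ)) ≈ 2.8035.
Each bolus raises the concentration by D/Vd = 2084/255 ≈ 8.173 mg/L.
Steady-state peak Cmax,ss = C₀·R ≈ 8.173 × 2.8035 ≈ 22.913 mg/L.
Peak 22.9 mg/L vs MTC 24 mg/L: below toxic threshold.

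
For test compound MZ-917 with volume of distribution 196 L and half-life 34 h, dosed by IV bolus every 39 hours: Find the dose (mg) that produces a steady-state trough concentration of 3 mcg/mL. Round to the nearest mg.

τ/t½ = 39/34 ≈ 1.1471, so f = (1/2)^(39/34) ≈ 0.451545.
Cmin,ss = (D/Vd)·f/(1−f), so D = Cmin,ss·Vd·(1−f)/f.
D = 3 × 196 × (1−f)/f ≈ 3 × 196 × 1.21462 ≈ 714.20 mg.

714 mg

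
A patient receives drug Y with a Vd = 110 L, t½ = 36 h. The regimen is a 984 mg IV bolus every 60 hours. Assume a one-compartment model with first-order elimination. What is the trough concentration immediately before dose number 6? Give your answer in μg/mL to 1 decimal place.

4.1 μg/mL

f = (1/2)^(τ/t½) = (1/2)^(60/36) ≈ 0.3150.
C₀ = D/Vd = 984/110 ≈ 8.945 μg/mL.
Before the 6th dose, 5 doses have been given. Superposition: Cmin = C₀·(f + f² + … + f^5).
≈ 8.945 × (0.3150 + 0.0992 + 0.0313 + 0.0098 + 0.0031) ≈ 8.945 × 0.4584 ≈ 4.100 μg/mL.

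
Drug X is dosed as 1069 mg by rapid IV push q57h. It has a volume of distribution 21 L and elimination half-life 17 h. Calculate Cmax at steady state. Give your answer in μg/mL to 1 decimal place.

56.4 μg/mL

k = ln2/t½ = ln2/17 ≈ 0.040773 h⁻¹; fraction remaining f = e^(−kτ) = e^(−0.040773×57) ≈ 0.0979.
Accumulation ratio R = 1/(1 − f) ≈ 1/0.9021 ≈ 1.1085.
Each bolus raises the concentration by D/Vd = 1069/21 ≈ 50.905 μg/mL.
Steady-state peak Cmax,ss = C₀·R ≈ 50.905 × 1.1085 ≈ 56.428 μg/mL.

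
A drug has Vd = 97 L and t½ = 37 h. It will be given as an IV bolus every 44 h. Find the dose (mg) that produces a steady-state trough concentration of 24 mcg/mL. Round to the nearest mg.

2980 mg

τ/t½ = 44/37 ≈ 1.1892, so f = (1/2)^(44/37) ≈ 0.438549.
Cmin,ss = (D/Vd)·f/(1−f), so D = Cmin,ss·Vd·(1−f)/f.
D = 24 × 97 × (1−f)/f ≈ 24 × 97 × 1.28025 ≈ 2980.42 mg.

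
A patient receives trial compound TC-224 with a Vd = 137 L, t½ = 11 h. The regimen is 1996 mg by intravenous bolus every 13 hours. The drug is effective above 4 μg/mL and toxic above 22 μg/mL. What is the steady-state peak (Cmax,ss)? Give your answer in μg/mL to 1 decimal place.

26.1 μg/mL

k = ln2/t½ = ln2/11 ≈ 0.063013 h⁻¹; fraction remaining f = e^(−kτ) = e^(−0.063013×13) ≈ 0.4408.
Accumulation ratio R = 1/(1 − f) ≈ 1/0.5592 ≈ 1.7883.
Single-dose peak C₀ = D/Vd = 1996/137 ≈ 14.569 μg/mL.
Steady-state peak Cmax,ss = C₀·R ≈ 14.569 × 1.7883 ≈ 26.054 μg/mL.
Peak 26.1 μg/mL vs MTC 22 μg/mL: exceeds toxic threshold.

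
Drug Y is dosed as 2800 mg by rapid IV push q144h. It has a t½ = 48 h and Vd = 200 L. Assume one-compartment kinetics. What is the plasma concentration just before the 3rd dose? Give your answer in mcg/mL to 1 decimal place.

f = (1/2)^(τ/t½) = (1/2)^(144/48) ≈ 0.1250.
C₀ = D/Vd = 2800/200 ≈ 14.000 mcg/mL.
Before the 3rd dose, 2 doses have been given. Superposition: Cmin = C₀·(f + f²).
≈ 14.000 × (0.1250 + 0.0156) ≈ 14.000 × 0.1406 ≈ 1.968 mcg/mL.

2.0 mcg/mL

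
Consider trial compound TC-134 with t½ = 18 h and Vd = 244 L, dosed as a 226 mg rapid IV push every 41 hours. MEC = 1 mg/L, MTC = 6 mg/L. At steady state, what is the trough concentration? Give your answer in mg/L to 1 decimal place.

k = ln2/t½ = ln2/18 ≈ 0.038508 h⁻¹; fraction remaining f = e^(−kτ) = e^(−0.038508×41) ≈ 0.2062.
Accumulation ratio R = 1/(1 − f) ≈ 1/0.7938 ≈ 1.2598.
Single-dose peak C₀ = D/Vd = 226/244 ≈ 0.926 mg/L.
Steady-state peak Cmax,ss = C₀·R ≈ 0.926 × 1.2598 ≈ 1.167 mg/L.
One interval later, Cmin,ss = Cmax,ss·e^(−kτ) ≈ 1.167 × 0.2062 ≈ 0.241 mg/L.
Trough 0.2 mg/L vs MEC 1 mg/L: subtherapeutic.

0.2 mg/L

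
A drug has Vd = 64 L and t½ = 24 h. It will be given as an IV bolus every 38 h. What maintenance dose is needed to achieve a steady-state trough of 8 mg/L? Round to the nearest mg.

1022 mg

τ/t½ = 38/24 ≈ 1.5833, so f = (1/2)^(38/24) ≈ 0.333710.
Cmin,ss = (D/Vd)·f/(1−f), so D = Cmin,ss·Vd·(1−f)/f.
D = 8 × 64 × (1−f)/f ≈ 8 × 64 × 1.99661 ≈ 1022.26 mg.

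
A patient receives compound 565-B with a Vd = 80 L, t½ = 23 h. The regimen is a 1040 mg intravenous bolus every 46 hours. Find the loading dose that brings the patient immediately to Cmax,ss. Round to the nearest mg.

f = (1/2)^(46/23) ≈ 0.250000; accumulation ratio R = 1/(1−f) ≈ 1.33333.
Loading dose to hit Cmax,ss on first dose: D_load = D_maint·R ≈ 1040 × 1.33333 ≈ 1386.66 mg.

1387 mg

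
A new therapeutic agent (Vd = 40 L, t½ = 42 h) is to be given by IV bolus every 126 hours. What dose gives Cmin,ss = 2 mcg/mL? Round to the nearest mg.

560 mg

τ/t½ = 126/42 ≈ 3, so f = (1/2)^(126/42) ≈ 0.125000.
Cmin,ss = (D/Vd)·f/(1−f), so D = Cmin,ss·Vd·(1−f)/f.
D = 2 × 40 × (1−f)/f ≈ 2 × 40 × 7.00000 ≈ 560.00 mg.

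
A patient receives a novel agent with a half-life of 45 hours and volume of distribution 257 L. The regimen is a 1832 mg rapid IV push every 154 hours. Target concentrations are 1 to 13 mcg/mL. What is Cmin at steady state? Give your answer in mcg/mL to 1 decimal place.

0.7 mcg/mL

k = ln2/t½ = ln2/45 ≈ 0.015403 h⁻¹; fraction remaining f = e^(−kτ) = e^(−0.015403×154) ≈ 0.0933.
At steady state, accumulation factor R = 1/(1 − e^(−kτ)) ≈ 1.1029.
Single-dose peak C₀ = D/Vd = 1832/257 ≈ 7.128 mcg/mL.
Steady-state peak Cmax,ss = C₀·R ≈ 7.128 × 1.1029 ≈ 7.861 mcg/mL.
One interval later, Cmin,ss = Cmax,ss·e^(−kτ) ≈ 7.861 × 0.0933 ≈ 0.733 mcg/mL.
Trough 0.7 mcg/mL vs MEC 1 mcg/mL: subtherapeutic.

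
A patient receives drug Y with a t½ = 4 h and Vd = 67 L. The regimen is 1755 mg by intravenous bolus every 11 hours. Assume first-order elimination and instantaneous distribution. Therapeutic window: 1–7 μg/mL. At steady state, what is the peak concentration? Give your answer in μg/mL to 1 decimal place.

30.8 μg/mL

τ/t½ = 11/4 ≈ 2.75, so fraction remaining f = (1/2)^(11/4) ≈ 0.1487.
Accumulation ratio R = 1/(1 − f) ≈ 1/0.8513 ≈ 1.1747.
Each bolus raises the concentration by D/Vd = 1755/67 ≈ 26.194 μg/mL.
Cmax,ss = C₀/(1 − f) ≈ 26.194/0.8513 ≈ 30.769 μg/mL.
Peak 30.8 μg/mL vs MTC 7 μg/mL: exceeds toxic threshold.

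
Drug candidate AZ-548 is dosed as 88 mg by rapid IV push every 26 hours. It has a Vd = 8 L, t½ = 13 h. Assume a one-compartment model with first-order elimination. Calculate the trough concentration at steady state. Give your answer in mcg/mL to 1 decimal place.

The dosing interval is 2 half-lives, so f = 2^(−2) = 0.25.
Accumulation ratio R = 1/(1 − f) = 1/0.75 = 4/3.
Single-dose peak C₀ = D/Vd = 88/8 = 11 mcg/mL.
Steady-state peak Cmax,ss = C₀·R = 11 × 4/3 ≈ 14.667 mcg/mL.
Steady-state trough Cmin,ss = Cmax,ss·f ≈ 14.667 × 0.25 ≈ 3.667 mcg/mL.

3.7 mcg/mL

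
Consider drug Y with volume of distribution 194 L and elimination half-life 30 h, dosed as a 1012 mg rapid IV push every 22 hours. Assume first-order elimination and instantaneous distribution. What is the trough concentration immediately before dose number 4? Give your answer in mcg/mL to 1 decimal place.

f = (1/2)^(τ/t½) = (1/2)^(22/30) ≈ 0.6015.
C₀ = D/Vd = 1012/194 ≈ 5.216 mcg/mL.
Before the 4th dose, 3 doses have been given. Superposition: Cmin = C₀·(f + f² + … + f^3).
≈ 5.216 × (0.6015 + 0.3618 + 0.2176) ≈ 5.216 × 1.1809 ≈ 6.160 mcg/mL.

6.2 mcg/mL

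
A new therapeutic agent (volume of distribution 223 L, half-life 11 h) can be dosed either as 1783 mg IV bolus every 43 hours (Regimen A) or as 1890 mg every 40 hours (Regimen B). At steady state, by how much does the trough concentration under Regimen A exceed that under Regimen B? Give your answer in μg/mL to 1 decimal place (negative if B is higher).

Regimen A: f = (1/2)^(43/11) ≈ 0.0666; Cmin,ss = (1783/223)·f/(1−f) ≈ 0.570 μg/mL.
Regimen B: f = (1/2)^(40/11) ≈ 0.0804; Cmin,ss = (1890/223)·f/(1−f) ≈ 0.741 μg/mL.
Difference ≈ 0.570 − 0.741 ≈ -0.171 μg/mL.

-0.2 μg/mL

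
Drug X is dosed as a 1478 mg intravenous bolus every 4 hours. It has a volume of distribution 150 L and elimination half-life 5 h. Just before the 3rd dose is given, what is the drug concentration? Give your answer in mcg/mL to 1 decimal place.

f = (1/2)^(τ/t½) = (1/2)^(4/5) ≈ 0.5743.
C₀ = D/Vd = 1478/150 ≈ 9.853 mcg/mL.
Before the 3rd dose, 2 doses have been given. Superposition: Cmin = C₀·(f + f²).
≈ 9.853 × (0.5743 + 0.3298) ≈ 9.853 × 0.9041 ≈ 8.908 mcg/mL.

8.9 mcg/mL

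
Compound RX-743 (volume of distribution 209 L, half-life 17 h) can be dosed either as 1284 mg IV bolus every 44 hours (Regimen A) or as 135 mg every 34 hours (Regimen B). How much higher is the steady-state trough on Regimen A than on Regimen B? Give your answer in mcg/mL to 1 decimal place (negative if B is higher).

Regimen A: f = (1/2)^(44/17) ≈ 0.1663; Cmin,ss = (1284/209)·f/(1−f) ≈ 1.225 mcg/mL.
Regimen B: f = (1/2)^(34/17) ≈ 0.2500; Cmin,ss = (135/209)·f/(1−f) ≈ 0.215 mcg/mL.
Difference ≈ 1.225 − 0.215 ≈ 1.010 mcg/mL.

1.0 mcg/mL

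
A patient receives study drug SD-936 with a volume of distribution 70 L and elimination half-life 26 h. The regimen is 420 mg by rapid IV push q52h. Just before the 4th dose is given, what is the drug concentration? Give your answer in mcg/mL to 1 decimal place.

2.0 mcg/mL

f = (1/2)^(τ/t½) = (1/2)^(52/26) ≈ 0.2500.
C₀ = D/Vd = 420/70 ≈ 6.000 mcg/mL.
Before the 4th dose, 3 doses have been given. Superposition: Cmin = C₀·(f + f² + … + f^3).
≈ 6.000 × (0.2500 + 0.0625 + 0.0156) ≈ 6.000 × 0.3281 ≈ 1.969 mcg/mL.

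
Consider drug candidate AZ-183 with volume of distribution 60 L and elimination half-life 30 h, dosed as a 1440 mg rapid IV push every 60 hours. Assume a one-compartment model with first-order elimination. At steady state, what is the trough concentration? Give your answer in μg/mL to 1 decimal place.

The dosing interval is 2 half-lives, so f = 2^(−2) = 0.25.
Accumulation ratio R = 1/(1 − f) = 1/0.75 = 4/3.
Single-dose peak C₀ = D/Vd = 1440/60 = 24 μg/mL.
Steady-state peak Cmax,ss = C₀·R = 24 × 4/3 ≈ 32.000 μg/mL.
Steady-state trough Cmin,ss = Cmax,ss·f ≈ 32.000 × 0.25 ≈ 8.000 μg/mL.

8.0 μg/mL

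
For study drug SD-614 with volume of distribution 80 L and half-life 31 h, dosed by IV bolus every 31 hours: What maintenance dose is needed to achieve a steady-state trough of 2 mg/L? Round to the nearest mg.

τ/t½ = 31/31 ≈ 1, so f = (1/2)^(31/31) ≈ 0.500000.
Cmin,ss = (D/Vd)·f/(1−f), so D = Cmin,ss·Vd·(1−f)/f.
D = 2 × 80 × (1−f)/f ≈ 2 × 80 × 1.00000 ≈ 160.00 mg.

160 mg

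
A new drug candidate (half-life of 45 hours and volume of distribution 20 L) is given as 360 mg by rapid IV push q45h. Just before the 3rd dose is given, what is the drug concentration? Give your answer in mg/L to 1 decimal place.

13.5 mg/L

f = (1/2)^(τ/t½) = (1/2)^(45/45) ≈ 0.5000.
C₀ = D/Vd = 360/20 ≈ 18.000 mg/L.
Before the 3rd dose, 2 doses have been given. Superposition: Cmin = C₀·(f + f²).
≈ 18.000 × (0.5000 + 0.2500) ≈ 18.000 × 0.7500 ≈ 13.500 mg/L.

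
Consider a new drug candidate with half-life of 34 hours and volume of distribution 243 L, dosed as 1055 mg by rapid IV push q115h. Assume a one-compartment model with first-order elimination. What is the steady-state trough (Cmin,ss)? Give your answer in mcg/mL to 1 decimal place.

0.5 mcg/mL

k = ln2/t½ = ln2/34 ≈ 0.020387 h⁻¹; fraction remaining f = e^(−kτ) = e^(−0.020387×115) ≈ 0.0959.
Each bolus raises the concentration by D/Vd = 1055/243 ≈ 4.342 mcg/mL.
Steady-state trough Cmin,ss = C₀·f/(1−f) ≈ 4.342 × 0.0959/0.9041 ≈ 0.461 mcg/mL.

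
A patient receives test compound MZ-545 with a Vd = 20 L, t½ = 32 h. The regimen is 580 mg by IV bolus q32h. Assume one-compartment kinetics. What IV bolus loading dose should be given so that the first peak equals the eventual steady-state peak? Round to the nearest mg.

1160 mg

f = (1/2)^(32/32) ≈ 0.500000; accumulation ratio R = 1/(1−f) ≈ 2.00000.
Loading dose to hit Cmax,ss on first dose: D_load = D_maint·R ≈ 580 × 2.00000 ≈ 1160.00 mg.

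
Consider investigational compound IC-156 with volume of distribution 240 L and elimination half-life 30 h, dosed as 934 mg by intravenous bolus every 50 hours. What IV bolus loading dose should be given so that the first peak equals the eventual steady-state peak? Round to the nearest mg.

f = (1/2)^(50/30) ≈ 0.314980; accumulation ratio R = 1/(1−f) ≈ 1.45981.
Loading dose to hit Cmax,ss on first dose: D_load = D_maint·R ≈ 934 × 1.45981 ≈ 1363.46 mg.

1363 mg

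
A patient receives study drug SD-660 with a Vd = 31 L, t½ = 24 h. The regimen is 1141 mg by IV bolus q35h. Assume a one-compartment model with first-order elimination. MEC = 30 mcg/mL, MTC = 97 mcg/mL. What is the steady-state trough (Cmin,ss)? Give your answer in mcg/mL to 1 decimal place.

21.1 mcg/mL

Over one 35-h interval, 35/24 ≈ 1.4583 half-lives elapse, leaving f ≈ 0.3639 of each dose.
Single-dose peak C₀ = D/Vd = 1141/31 ≈ 36.806 mcg/mL.
Steady-state trough Cmin,ss = C₀·f/(1−f) ≈ 36.806 × 0.3639/0.6361 ≈ 21.056 mcg/mL.
Trough 21.1 mcg/mL vs MEC 30 mcg/mL: subtherapeutic.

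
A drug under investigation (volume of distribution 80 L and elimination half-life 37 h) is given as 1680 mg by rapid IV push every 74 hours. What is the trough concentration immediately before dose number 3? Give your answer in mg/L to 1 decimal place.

f = (1/2)^(τ/t½) = (1/2)^(74/37) ≈ 0.2500.
C₀ = D/Vd = 1680/80 ≈ 21.000 mg/L.
Before the 3rd dose, 2 doses have been given. Superposition: Cmin = C₀·(f + f²).
≈ 21.000 × (0.2500 + 0.0625) ≈ 21.000 × 0.3125 ≈ 6.562 mg/L.

6.6 mg/L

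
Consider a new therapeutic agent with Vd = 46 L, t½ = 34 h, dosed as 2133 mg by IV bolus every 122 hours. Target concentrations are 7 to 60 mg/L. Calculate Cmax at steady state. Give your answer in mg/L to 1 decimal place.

Over one 122-h interval, 122/34 ≈ 3.5882 half-lives elapse, leaving f ≈ 0.0831 of each dose.
At steady state, accumulation factor R = 1/(1 − e^(−kτ)) ≈ 1.0906.
Single-dose peak C₀ = D/Vd = 2133/46 ≈ 46.370 mg/L.
Steady-state peak Cmax,ss = C₀·R ≈ 46.370 × 1.0906 ≈ 50.571 mg/L.
Peak 50.6 mg/L vs MTC 60 mg/L: below toxic threshold.

50.6 mg/L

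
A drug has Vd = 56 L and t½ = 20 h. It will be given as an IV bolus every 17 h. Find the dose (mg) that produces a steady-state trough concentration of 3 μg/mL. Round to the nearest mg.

τ/t½ = 17/20 ≈ 0.85, so f = (1/2)^(17/20) ≈ 0.554785.
Cmin,ss = (D/Vd)·f/(1−f), so D = Cmin,ss·Vd·(1−f)/f.
D = 3 × 56 × (1−f)/f ≈ 3 × 56 × 0.80250 ≈ 134.82 mg.

135 mg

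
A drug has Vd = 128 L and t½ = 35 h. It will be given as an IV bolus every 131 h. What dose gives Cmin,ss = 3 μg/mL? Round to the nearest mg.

τ/t½ = 131/35 ≈ 3.7429, so f = (1/2)^(131/35) ≈ 0.074694.
Cmin,ss = (D/Vd)·f/(1−f), so D = Cmin,ss·Vd·(1−f)/f.
D = 3 × 128 × (1−f)/f ≈ 3 × 128 × 12.38796 ≈ 4756.98 mg.

4757 mg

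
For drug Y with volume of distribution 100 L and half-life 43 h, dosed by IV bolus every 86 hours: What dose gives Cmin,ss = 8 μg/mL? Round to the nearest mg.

2400 mg

τ/t½ = 86/43 ≈ 2, so f = (1/2)^(86/43) ≈ 0.250000.
Cmin,ss = (D/Vd)·f/(1−f), so D = Cmin,ss·Vd·(1−f)/f.
D = 8 × 100 × (1−f)/f ≈ 8 × 100 × 3.00000 ≈ 2400.00 mg.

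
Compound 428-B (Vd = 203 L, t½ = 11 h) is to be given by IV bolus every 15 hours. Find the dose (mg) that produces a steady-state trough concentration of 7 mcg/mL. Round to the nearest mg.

2236 mg

τ/t½ = 15/11 ≈ 1.3636, so f = (1/2)^(15/11) ≈ 0.388602.
Cmin,ss = (D/Vd)·f/(1−f), so D = Cmin,ss·Vd·(1−f)/f.
D = 7 × 203 × (1−f)/f ≈ 7 × 203 × 1.57333 ≈ 2235.70 mg.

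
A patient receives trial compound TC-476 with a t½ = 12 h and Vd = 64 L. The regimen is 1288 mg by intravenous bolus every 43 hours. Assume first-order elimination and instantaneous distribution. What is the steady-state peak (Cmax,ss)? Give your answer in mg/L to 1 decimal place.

Over one 43-h interval, 43/12 ≈ 3.5833 half-lives elapse, leaving f ≈ 0.0834 of each dose.
Accumulation ratio R = 1/(1 − f) ≈ 1/0.9166 ≈ 1.0910.
Each bolus raises the concentration by D/Vd = 1288/64 ≈ 20.125 mg/L.
Steady-state peak Cmax,ss = C₀·R ≈ 20.125 × 1.0910 ≈ 21.956 mg/L.

22.0 mg/L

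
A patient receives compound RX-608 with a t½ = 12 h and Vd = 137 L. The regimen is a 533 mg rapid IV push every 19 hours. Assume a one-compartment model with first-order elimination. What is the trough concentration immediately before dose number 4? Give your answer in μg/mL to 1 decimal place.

f = (1/2)^(τ/t½) = (1/2)^(19/12) ≈ 0.3337.
C₀ = D/Vd = 533/137 ≈ 3.891 μg/mL.
Before the 4th dose, 3 doses have been given. Superposition: Cmin = C₀·(f + f² + … + f^3).
≈ 3.891 × (0.3337 + 0.1114 + 0.0372) ≈ 3.891 × 0.4823 ≈ 1.877 μg/mL.

1.9 μg/mL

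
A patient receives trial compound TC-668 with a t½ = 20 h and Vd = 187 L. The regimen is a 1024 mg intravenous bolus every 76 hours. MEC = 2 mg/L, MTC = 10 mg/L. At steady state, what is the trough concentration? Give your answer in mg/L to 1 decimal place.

0.4 mg/L

Over one 76-h interval, 76/20 ≈ 3.8 half-lives elapse, leaving f ≈ 0.0718 of each dose.
At steady state, accumulation factor R = 1/(1 − e^(−kτ)) ≈ 1.0774.
Single-dose peak C₀ = D/Vd = 1024/187 ≈ 5.476 mg/L.
Steady-state peak Cmax,ss = C₀·R ≈ 5.476 × 1.0774 ≈ 5.900 mg/L.
One interval later, Cmin,ss = Cmax,ss·e^(−kτ) ≈ 5.900 × 0.0718 ≈ 0.424 mg/L.
Trough 0.4 mg/L vs MEC 2 mg/L: subtherapeutic.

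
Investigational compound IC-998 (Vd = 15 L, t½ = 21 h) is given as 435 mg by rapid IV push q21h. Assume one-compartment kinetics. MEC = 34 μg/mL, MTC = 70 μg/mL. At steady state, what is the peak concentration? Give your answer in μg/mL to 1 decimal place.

The dosing interval is 1 half-life, so f = 2^(−1) = 0.5.
Accumulation ratio R = 1/(1 − f) = 1/0.5 = 2/1.
Single-dose peak C₀ = D/Vd = 435/15 = 29 μg/mL.
Steady-state peak Cmax,ss = C₀·R = 29 × 2/1 ≈ 58.000 μg/mL.
Peak 58.0 μg/mL vs MTC 70 μg/mL: below toxic threshold.

58.0 μg/mL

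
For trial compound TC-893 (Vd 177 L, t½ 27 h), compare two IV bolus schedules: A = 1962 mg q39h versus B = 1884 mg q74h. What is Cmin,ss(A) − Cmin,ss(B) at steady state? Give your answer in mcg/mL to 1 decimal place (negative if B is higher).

Regimen A: f = (1/2)^(39/27) ≈ 0.3674; Cmin,ss = (1962/177)·f/(1−f) ≈ 6.438 mcg/mL.
Regimen B: f = (1/2)^(74/27) ≈ 0.1496; Cmin,ss = (1884/177)·f/(1−f) ≈ 1.872 mcg/mL.
Difference ≈ 6.438 − 1.872 ≈ 4.566 mcg/mL.

4.6 mcg/mL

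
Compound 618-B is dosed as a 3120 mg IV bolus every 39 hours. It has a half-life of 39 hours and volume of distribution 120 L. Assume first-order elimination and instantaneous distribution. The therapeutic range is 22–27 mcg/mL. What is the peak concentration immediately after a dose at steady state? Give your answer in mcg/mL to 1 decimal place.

τ = 39 h = 1 half-life, so f = (1/2)^1 = 0.5.
Accumulation ratio R = 1/(1 − f) = 1/0.5 = 2/1.
Single-dose peak C₀ = D/Vd = 3120/120 = 26 mcg/mL.
Steady-state peak Cmax,ss = C₀·R = 26 × 2/1 ≈ 52.000 mcg/mL.
Peak 52.0 mcg/mL vs MTC 27 mcg/mL: exceeds toxic threshold.

52.0 mcg/mL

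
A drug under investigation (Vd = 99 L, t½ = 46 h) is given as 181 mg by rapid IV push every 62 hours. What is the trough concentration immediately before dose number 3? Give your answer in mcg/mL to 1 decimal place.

1.0 mcg/mL

f = (1/2)^(τ/t½) = (1/2)^(62/46) ≈ 0.3929.
C₀ = D/Vd = 181/99 ≈ 1.828 mcg/mL.
Before the 3rd dose, 2 doses have been given. Superposition: Cmin = C₀·(f + f²).
≈ 1.828 × (0.3929 + 0.1544) ≈ 1.828 × 0.5473 ≈ 1.000 mcg/mL.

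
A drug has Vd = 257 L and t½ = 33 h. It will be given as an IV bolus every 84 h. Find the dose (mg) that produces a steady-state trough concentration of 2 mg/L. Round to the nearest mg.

τ/t½ = 84/33 ≈ 2.5455, so f = (1/2)^(84/33) ≈ 0.171294.
Cmin,ss = (D/Vd)·f/(1−f), so D = Cmin,ss·Vd·(1−f)/f.
D = 2 × 257 × (1−f)/f ≈ 2 × 257 × 4.83792 ≈ 2486.69 mg.

2487 mg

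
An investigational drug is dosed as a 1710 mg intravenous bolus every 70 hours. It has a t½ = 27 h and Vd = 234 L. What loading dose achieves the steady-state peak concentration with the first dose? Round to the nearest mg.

f = (1/2)^(70/27) ≈ 0.165788; accumulation ratio R = 1/(1−f) ≈ 1.19874.
Loading dose to hit Cmax,ss on first dose: D_load = D_maint·R ≈ 1710 × 1.19874 ≈ 2049.85 mg.

2050 mg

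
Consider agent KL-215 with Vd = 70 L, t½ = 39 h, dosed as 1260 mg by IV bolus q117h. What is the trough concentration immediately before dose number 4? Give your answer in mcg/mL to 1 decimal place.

2.6 mcg/mL

f = (1/2)^(τ/t½) = (1/2)^(117/39) ≈ 0.1250.
C₀ = D/Vd = 1260/70 ≈ 18.000 mcg/mL.
Before the 4th dose, 3 doses have been given. Superposition: Cmin = C₀·(f + f² + … + f^3).
≈ 18.000 × (0.1250 + 0.0156 + 0.0020) ≈ 18.000 × 0.1426 ≈ 2.567 mcg/mL.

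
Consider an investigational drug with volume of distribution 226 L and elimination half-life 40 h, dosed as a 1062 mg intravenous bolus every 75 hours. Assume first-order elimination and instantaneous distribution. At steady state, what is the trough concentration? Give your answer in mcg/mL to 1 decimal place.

1.8 mcg/mL

k = ln2/t½ = ln2/40 ≈ 0.017329 h⁻¹; fraction remaining f = e^(−kτ) = e^(−0.017329×75) ≈ 0.2726.
Accumulation ratio R = 1/(1 − f) ≈ 1/0.7274 ≈ 1.3748.
Each bolus raises the concentration by D/Vd = 1062/226 ≈ 4.699 mcg/mL.
Steady-state peak Cmax,ss = C₀·R ≈ 4.699 × 1.3748 ≈ 6.460 mcg/mL.
One interval later, Cmin,ss = Cmax,ss·e^(−kτ) ≈ 6.460 × 0.2726 ≈ 1.761 mcg/mL.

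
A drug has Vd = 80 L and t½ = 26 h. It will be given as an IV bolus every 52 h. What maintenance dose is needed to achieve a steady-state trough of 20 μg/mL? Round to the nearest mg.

τ/t½ = 52/26 ≈ 2, so f = (1/2)^(52/26) ≈ 0.250000.
Cmin,ss = (D/Vd)·f/(1−f), so D = Cmin,ss·Vd·(1−f)/f.
D = 20 × 80 × (1−f)/f ≈ 20 × 80 × 3.00000 ≈ 4800.00 mg.

4800 mg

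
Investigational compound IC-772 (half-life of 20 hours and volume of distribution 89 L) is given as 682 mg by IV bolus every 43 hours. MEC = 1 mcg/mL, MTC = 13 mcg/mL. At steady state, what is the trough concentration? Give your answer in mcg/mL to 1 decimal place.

k = ln2/t½ = ln2/20 ≈ 0.034657 h⁻¹; fraction remaining f = e^(−kτ) = e^(−0.034657×43) ≈ 0.2253.
Accumulation ratio R = 1/(1 − f) ≈ 1/0.7747 ≈ 1.2908.
Single-dose peak C₀ = D/Vd = 682/89 ≈ 7.663 mcg/mL.
Cmax,ss = C₀/(1 − f) ≈ 7.663/0.7747 ≈ 9.892 mcg/mL.
Steady-state trough Cmin,ss = Cmax,ss·f ≈ 9.892 × 0.2253 ≈ 2.229 mcg/mL.
Trough 2.2 mcg/mL vs MEC 1 mcg/mL: adequate.

2.2 mcg/mL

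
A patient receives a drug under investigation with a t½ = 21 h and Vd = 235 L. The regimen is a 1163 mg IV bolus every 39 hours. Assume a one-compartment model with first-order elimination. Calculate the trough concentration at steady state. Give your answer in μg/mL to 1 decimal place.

τ/t½ = 39/21 ≈ 1.8571, so fraction remaining f = (1/2)^(39/21) ≈ 0.2760.
At steady state, accumulation factor R = 1/(1 − e^(−kτ)) ≈ 1.3812.
Single-dose peak C₀ = D/Vd = 1163/235 ≈ 4.949 μg/mL.
Cmax,ss = C₀/(1 − f) ≈ 4.949/0.7240 ≈ 6.836 μg/mL.
One interval later, Cmin,ss = Cmax,ss·e^(−kτ) ≈ 6.836 × 0.2760 ≈ 1.887 μg/mL.

1.9 μg/mL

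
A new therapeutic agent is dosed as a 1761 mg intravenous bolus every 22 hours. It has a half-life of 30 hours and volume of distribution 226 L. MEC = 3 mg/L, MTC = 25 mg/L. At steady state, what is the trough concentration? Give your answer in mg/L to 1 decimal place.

τ/t½ = 22/30 ≈ 0.73333, so fraction remaining f = (1/2)^(22/30) ≈ 0.6015.
At steady state, accumulation factor R = 1/(1 − e^(−kτ)) ≈ 2.5094.
Each bolus raises the concentration by D/Vd = 1761/226 ≈ 7.792 mg/L.
Cmax,ss = C₀/(1 − f) ≈ 7.792/0.3985 ≈ 19.553 mg/L.
Steady-state trough Cmin,ss = Cmax,ss·f ≈ 19.553 × 0.6015 ≈ 11.761 mg/L.
Trough 11.8 mg/L vs MEC 3 mg/L: adequate.

11.8 mg/L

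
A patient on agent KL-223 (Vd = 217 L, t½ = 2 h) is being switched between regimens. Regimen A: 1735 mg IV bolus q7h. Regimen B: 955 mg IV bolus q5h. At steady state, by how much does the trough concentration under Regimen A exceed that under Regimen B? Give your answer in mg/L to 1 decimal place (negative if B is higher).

Regimen A: f = (1/2)^(7/2) ≈ 0.0884; Cmin,ss = (1735/217)·f/(1−f) ≈ 0.775 mg/L.
Regimen B: f = (1/2)^(5/2) ≈ 0.1768; Cmin,ss = (955/217)·f/(1−f) ≈ 0.945 mg/L.
Difference ≈ 0.775 − 0.945 ≈ -0.170 mg/L.

-0.2 mg/L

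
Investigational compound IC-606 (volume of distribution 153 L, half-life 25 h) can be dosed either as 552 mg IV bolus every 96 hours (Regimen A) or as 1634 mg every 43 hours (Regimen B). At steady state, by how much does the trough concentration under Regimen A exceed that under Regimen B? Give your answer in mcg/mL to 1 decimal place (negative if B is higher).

Regimen A: f = (1/2)^(96/25) ≈ 0.0698; Cmin,ss = (552/153)·f/(1−f) ≈ 0.271 mcg/mL.
Regimen B: f = (1/2)^(43/25) ≈ 0.3035; Cmin,ss = (1634/153)·f/(1−f) ≈ 4.654 mcg/mL.
Difference ≈ 0.271 − 4.654 ≈ -4.383 mcg/mL.

-4.4 mcg/mL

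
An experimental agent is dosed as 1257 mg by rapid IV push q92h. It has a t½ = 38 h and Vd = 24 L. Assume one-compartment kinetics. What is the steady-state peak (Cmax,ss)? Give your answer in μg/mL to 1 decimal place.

k = ln2/t½ = ln2/38 ≈ 0.018241 h⁻¹; fraction remaining f = e^(−kτ) = e^(−0.018241×92) ≈ 0.1867.
Accumulation ratio R = 1/(1 − f) ≈ 1/0.8133 ≈ 1.2296.
Each bolus raises the concentration by D/Vd = 1257/24 ≈ 52.375 μg/mL.
Steady-state peak Cmax,ss = C₀·R ≈ 52.375 × 1.2296 ≈ 64.400 μg/mL.

64.4 μg/mL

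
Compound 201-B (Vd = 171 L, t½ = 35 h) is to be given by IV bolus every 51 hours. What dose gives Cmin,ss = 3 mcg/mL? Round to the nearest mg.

896 mg

τ/t½ = 51/35 ≈ 1.4571, so f = (1/2)^(51/35) ≈ 0.364214.
Cmin,ss = (D/Vd)·f/(1−f), so D = Cmin,ss·Vd·(1−f)/f.
D = 3 × 171 × (1−f)/f ≈ 3 × 171 × 1.74564 ≈ 895.51 mg.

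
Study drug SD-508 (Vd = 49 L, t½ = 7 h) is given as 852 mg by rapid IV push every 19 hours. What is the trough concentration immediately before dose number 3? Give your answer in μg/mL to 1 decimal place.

f = (1/2)^(τ/t½) = (1/2)^(19/7) ≈ 0.1524.
C₀ = D/Vd = 852/49 ≈ 17.388 μg/mL.
Before the 3rd dose, 2 doses have been given. Superposition: Cmin = C₀·(f + f²).
≈ 17.388 × (0.1524 + 0.0232) ≈ 17.388 × 0.1756 ≈ 3.053 μg/mL.

3.1 μg/mL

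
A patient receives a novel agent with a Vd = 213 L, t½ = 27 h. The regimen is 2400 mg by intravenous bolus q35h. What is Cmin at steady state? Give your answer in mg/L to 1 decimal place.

Over one 35-h interval, 35/27 ≈ 1.2963 half-lives elapse, leaving f ≈ 0.4072 of each dose.
Accumulation ratio R = 1/(1 − f) ≈ 1/0.5928 ≈ 1.6869.
Single-dose peak C₀ = D/Vd = 2400/213 ≈ 11.268 mg/L.
Steady-state peak Cmax,ss = C₀·R ≈ 11.268 × 1.6869 ≈ 19.008 mg/L.
One interval later, Cmin,ss = Cmax,ss·e^(−kτ) ≈ 19.008 × 0.4072 ≈ 7.740 mg/L.

7.7 mg/L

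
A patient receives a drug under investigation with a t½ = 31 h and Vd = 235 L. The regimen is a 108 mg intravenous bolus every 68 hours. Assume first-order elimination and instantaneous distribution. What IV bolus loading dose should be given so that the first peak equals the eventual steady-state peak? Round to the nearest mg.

138 mg

f = (1/2)^(68/31) ≈ 0.218613; accumulation ratio R = 1/(1−f) ≈ 1.27978.
Loading dose to hit Cmax,ss on first dose: D_load = D_maint·R ≈ 108 × 1.27978 ≈ 138.22 mg.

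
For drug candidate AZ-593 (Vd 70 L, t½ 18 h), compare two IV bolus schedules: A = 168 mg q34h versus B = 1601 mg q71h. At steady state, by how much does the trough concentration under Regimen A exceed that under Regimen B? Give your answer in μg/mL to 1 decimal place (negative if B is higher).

Regimen A: f = (1/2)^(34/18) ≈ 0.2700; Cmin,ss = (168/70)·f/(1−f) ≈ 0.888 μg/mL.
Regimen B: f = (1/2)^(71/18) ≈ 0.0650; Cmin,ss = (1601/70)·f/(1−f) ≈ 1.590 μg/mL.
Difference ≈ 0.888 − 1.590 ≈ -0.702 μg/mL.

-0.7 μg/mL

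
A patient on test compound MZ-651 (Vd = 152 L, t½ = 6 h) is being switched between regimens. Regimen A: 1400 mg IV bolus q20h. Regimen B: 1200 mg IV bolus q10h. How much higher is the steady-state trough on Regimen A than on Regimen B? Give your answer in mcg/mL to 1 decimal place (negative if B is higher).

Regimen A: f = (1/2)^(20/6) ≈ 0.0992; Cmin,ss = (1400/152)·f/(1−f) ≈ 1.014 mcg/mL.
Regimen B: f = (1/2)^(10/6) ≈ 0.3150; Cmin,ss = (1200/152)·f/(1−f) ≈ 3.630 mcg/mL.
Difference ≈ 1.014 − 3.630 ≈ -2.616 mcg/mL.

-2.6 mcg/mL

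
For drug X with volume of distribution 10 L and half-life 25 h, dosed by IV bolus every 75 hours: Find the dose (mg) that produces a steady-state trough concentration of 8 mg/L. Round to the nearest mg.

560 mg

τ/t½ = 75/25 ≈ 3, so f = (1/2)^(75/25) ≈ 0.125000.
Cmin,ss = (D/Vd)·f/(1−f), so D = Cmin,ss·Vd·(1−f)/f.
D = 8 × 10 × (1−f)/f ≈ 8 × 10 × 7.00000 ≈ 560.00 mg.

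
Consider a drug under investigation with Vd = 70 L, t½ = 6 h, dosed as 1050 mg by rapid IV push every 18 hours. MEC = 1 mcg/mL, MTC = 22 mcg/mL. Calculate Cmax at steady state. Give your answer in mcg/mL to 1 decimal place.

17.1 mcg/mL

The dosing interval is 3 half-lives, so f = 2^(−3) = 0.125.
Accumulation ratio R = 1/(1 − f) = 1/0.875 = 8/7.
Single-dose peak C₀ = D/Vd = 1050/70 = 15 mcg/mL.
Steady-state peak Cmax,ss = C₀·R = 15 × 8/7 ≈ 17.143 mcg/mL.
Peak 17.1 mcg/mL vs MTC 22 mcg/mL: below toxic threshold.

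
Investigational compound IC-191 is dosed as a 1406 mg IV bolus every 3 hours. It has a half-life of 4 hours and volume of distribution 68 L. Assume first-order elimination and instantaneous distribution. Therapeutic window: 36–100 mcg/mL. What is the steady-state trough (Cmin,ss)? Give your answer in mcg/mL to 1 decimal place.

30.3 mcg/mL

k = ln2/t½ = ln2/4 ≈ 0.173287 h⁻¹; fraction remaining f = e^(−kτ) = e^(−0.173287×3) ≈ 0.5946.
At steady state, accumulation factor R = 1/(1 − e^(−kτ)) ≈ 2.4667.
Single-dose peak C₀ = D/Vd = 1406/68 ≈ 20.676 mcg/mL.
Steady-state peak Cmax,ss = C₀·R ≈ 20.676 × 2.4667 ≈ 51.001 mcg/mL.
Steady-state trough Cmin,ss = Cmax,ss·f ≈ 51.001 × 0.5946 ≈ 30.325 mcg/mL.
Trough 30.3 mcg/mL vs MEC 36 mcg/mL: subtherapeutic.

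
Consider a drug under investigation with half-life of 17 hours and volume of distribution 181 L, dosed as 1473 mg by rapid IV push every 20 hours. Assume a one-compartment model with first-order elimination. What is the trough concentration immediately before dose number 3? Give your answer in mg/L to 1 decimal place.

f = (1/2)^(τ/t½) = (1/2)^(20/17) ≈ 0.4424.
C₀ = D/Vd = 1473/181 ≈ 8.138 mg/L.
Before the 3rd dose, 2 doses have been given. Superposition: Cmin = C₀·(f + f²).
≈ 8.138 × (0.4424 + 0.1957) ≈ 8.138 × 0.6381 ≈ 5.193 mg/L.

5.2 mg/L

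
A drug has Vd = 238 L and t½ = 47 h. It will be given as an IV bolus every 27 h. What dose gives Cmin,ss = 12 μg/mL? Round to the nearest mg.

τ/t½ = 27/47 ≈ 0.57447, so f = (1/2)^(27/47) ≈ 0.671534.
Cmin,ss = (D/Vd)·f/(1−f), so D = Cmin,ss·Vd·(1−f)/f.
D = 12 × 238 × (1−f)/f ≈ 12 × 238 × 0.48913 ≈ 1396.96 mg.

1397 mg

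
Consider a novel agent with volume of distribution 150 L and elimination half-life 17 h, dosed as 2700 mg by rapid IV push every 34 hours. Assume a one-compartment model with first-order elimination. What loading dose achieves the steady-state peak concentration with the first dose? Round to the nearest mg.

f = (1/2)^(34/17) ≈ 0.250000; accumulation ratio R = 1/(1−f) ≈ 1.33333.
Loading dose to hit Cmax,ss on first dose: D_load = D_maint·R ≈ 2700 × 1.33333 ≈ 3599.99 mg.

3600 mg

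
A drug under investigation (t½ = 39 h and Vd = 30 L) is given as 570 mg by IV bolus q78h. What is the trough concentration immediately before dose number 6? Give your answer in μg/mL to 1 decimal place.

f = (1/2)^(τ/t½) = (1/2)^(78/39) ≈ 0.2500.
C₀ = D/Vd = 570/30 ≈ 19.000 μg/mL.
Before the 6th dose, 5 doses have been given. Superposition: Cmin = C₀·(f + f² + … + f^5).
≈ 19.000 × (0.2500 + 0.0625 + 0.0156 + 0.0039 + 0.0010) ≈ 19.000 × 0.3330 ≈ 6.327 μg/mL.

6.3 μg/mL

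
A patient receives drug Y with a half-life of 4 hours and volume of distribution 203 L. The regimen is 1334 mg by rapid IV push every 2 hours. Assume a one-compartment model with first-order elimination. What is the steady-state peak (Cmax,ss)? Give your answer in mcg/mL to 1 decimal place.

k = ln2/t½ = ln2/4 ≈ 0.173287 h⁻¹; fraction remaining f = e^(−kτ) = e^(−0.173287×2) ≈ 0.7071.
At steady state, accumulation factor R = 1/(1 − e^(−kτ)) ≈ 3.4141.
Each bolus raises the concentration by D/Vd = 1334/203 ≈ 6.571 mcg/mL.
Steady-state peak Cmax,ss = C₀·R ≈ 6.571 × 3.4141 ≈ 22.434 mcg/mL.

22.4 mcg/mL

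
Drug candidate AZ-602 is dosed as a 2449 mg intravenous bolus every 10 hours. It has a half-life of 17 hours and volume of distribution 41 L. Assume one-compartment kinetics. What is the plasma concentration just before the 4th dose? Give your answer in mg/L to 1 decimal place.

f = (1/2)^(τ/t½) = (1/2)^(10/17) ≈ 0.6652.
C₀ = D/Vd = 2449/41 ≈ 59.732 mg/L.
Before the 4th dose, 3 doses have been given. Superposition: Cmin = C₀·(f + f² + … + f^3).
≈ 59.732 × (0.6652 + 0.4425 + 0.2943) ≈ 59.732 × 1.4020 ≈ 83.744 mg/L.

83.7 mg/L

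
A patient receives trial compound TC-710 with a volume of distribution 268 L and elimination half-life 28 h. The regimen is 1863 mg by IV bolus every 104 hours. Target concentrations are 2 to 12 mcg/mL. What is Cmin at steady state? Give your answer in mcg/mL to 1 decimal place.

0.6 mcg/mL

Over one 104-h interval, 104/28 ≈ 3.7143 half-lives elapse, leaving f ≈ 0.0762 of each dose.
At steady state, accumulation factor R = 1/(1 − e^(−kτ)) ≈ 1.0825.
Single-dose peak C₀ = D/Vd = 1863/268 ≈ 6.951 mcg/mL.
Cmax,ss = C₀/(1 − f) ≈ 6.951/0.9238 ≈ 7.524 mcg/mL.
Steady-state trough Cmin,ss = Cmax,ss·f ≈ 7.524 × 0.0762 ≈ 0.573 mcg/mL.
Trough 0.6 mcg/mL vs MEC 2 mcg/mL: subtherapeutic.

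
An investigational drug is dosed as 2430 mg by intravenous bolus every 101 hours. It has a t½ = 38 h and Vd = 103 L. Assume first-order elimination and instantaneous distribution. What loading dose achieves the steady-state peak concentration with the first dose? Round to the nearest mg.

2888 mg

f = (1/2)^(101/38) ≈ 0.158451; accumulation ratio R = 1/(1−f) ≈ 1.18828.
Loading dose to hit Cmax,ss on first dose: D_load = D_maint·R ≈ 2430 × 1.18828 ≈ 2887.52 mg.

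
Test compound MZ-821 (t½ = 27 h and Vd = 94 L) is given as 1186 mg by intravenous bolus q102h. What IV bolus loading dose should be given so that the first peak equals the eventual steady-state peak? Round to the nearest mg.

f = (1/2)^(102/27) ≈ 0.072908; accumulation ratio R = 1/(1−f) ≈ 1.07864.
Loading dose to hit Cmax,ss on first dose: D_load = D_maint·R ≈ 1186 × 1.07864 ≈ 1279.27 mg.

1279 mg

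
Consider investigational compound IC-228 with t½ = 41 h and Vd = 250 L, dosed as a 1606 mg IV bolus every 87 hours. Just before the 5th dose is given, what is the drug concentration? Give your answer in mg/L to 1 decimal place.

1.9 mg/L

f = (1/2)^(τ/t½) = (1/2)^(87/41) ≈ 0.2297.
C₀ = D/Vd = 1606/250 ≈ 6.424 mg/L.
Before the 5th dose, 4 doses have been given. Superposition: Cmin = C₀·(f + f² + … + f^4).
≈ 6.424 × (0.2297 + 0.0528 + 0.0121 + 0.0028) ≈ 6.424 × 0.2974 ≈ 1.910 mg/L.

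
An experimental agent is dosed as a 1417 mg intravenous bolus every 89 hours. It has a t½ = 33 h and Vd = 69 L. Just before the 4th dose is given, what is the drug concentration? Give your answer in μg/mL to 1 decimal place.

3.7 μg/mL

f = (1/2)^(τ/t½) = (1/2)^(89/33) ≈ 0.1542.
C₀ = D/Vd = 1417/69 ≈ 20.536 μg/mL.
Before the 4th dose, 3 doses have been given. Superposition: Cmin = C₀·(f + f² + … + f^3).
≈ 20.536 × (0.1542 + 0.0238 + 0.0037) ≈ 20.536 × 0.1817 ≈ 3.731 μg/mL.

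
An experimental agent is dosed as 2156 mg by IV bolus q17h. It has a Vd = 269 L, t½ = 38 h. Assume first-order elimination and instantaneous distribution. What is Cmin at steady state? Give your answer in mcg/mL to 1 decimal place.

τ/t½ = 17/38 ≈ 0.44737, so fraction remaining f = (1/2)^(17/38) ≈ 0.7334.
Accumulation ratio R = 1/(1 − f) ≈ 1/0.2666 ≈ 3.7509.
Single-dose peak C₀ = D/Vd = 2156/269 ≈ 8.015 mcg/mL.
Cmax,ss = C₀/(1 − f) ≈ 8.015/0.2666 ≈ 30.064 mcg/mL.
One interval later, Cmin,ss = Cmax,ss·e^(−kτ) ≈ 30.064 × 0.7334 ≈ 22.049 mcg/mL.

22.0 mcg/mL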